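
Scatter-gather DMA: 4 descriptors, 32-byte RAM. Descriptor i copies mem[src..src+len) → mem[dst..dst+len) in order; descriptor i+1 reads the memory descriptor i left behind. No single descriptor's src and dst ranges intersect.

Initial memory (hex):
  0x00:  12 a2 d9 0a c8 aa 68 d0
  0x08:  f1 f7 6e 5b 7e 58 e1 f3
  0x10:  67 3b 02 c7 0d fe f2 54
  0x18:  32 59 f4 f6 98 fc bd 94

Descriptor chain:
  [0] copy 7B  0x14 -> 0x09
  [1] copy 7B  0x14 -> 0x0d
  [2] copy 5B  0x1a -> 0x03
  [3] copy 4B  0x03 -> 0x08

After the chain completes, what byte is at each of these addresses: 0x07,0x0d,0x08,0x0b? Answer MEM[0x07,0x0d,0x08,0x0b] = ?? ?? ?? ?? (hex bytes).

MEM[0x07,0x0d,0x08,0x0b] = bd 0d f4 fc

[0] 0x14->0x09 len=7 : 0d fe f2 54 32 59 f4
[1] 0x14->0x0d len=7 : 0d fe f2 54 32 59 f4
[2] 0x1a->0x03 len=5 : f4 f6 98 fc bd
[3] 0x03->0x08 len=4 : f4 f6 98 fc
query mem[0x07]=0xbd, mem[0x0d]=0x0d, mem[0x08]=0xf4, mem[0x0b]=0xfc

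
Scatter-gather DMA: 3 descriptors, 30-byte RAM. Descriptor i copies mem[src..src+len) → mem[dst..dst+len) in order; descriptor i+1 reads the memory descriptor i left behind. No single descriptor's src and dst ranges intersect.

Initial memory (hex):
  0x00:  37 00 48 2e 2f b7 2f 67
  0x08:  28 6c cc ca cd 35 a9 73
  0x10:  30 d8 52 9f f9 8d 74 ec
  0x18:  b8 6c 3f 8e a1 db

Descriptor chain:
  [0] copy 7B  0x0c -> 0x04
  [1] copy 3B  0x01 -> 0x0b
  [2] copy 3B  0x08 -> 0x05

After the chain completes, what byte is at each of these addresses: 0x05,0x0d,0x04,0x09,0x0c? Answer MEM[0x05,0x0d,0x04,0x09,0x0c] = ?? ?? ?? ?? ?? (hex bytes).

D0: mem[0x04..0x0a] <- [cd 35 a9 73 30 d8 52]
D1: mem[0x0b..0x0d] <- [00 48 2e]
D2: mem[0x05..0x07] <- [30 d8 52]
query mem[0x05]=0x30, mem[0x0d]=0x2e, mem[0x04]=0xcd, mem[0x09]=0xd8, mem[0x0c]=0x48

MEM[0x05,0x0d,0x04,0x09,0x0c] = 30 2e cd d8 48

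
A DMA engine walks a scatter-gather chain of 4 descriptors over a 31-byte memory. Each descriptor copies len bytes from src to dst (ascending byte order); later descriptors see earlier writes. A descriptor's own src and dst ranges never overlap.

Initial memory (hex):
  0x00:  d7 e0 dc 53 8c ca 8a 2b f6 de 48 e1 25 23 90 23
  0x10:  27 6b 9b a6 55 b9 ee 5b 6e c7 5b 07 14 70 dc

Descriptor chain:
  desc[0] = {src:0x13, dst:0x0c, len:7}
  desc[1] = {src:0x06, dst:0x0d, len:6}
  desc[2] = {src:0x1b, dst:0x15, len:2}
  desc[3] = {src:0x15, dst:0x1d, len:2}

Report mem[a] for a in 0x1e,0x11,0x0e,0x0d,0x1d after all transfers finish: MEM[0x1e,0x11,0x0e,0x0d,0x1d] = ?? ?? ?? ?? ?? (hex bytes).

[0] 0x13->0x0c len=7 : a6 55 b9 ee 5b 6e c7
[1] 0x06->0x0d len=6 : 8a 2b f6 de 48 e1
[2] 0x1b->0x15 len=2 : 07 14
[3] 0x15->0x1d len=2 : 07 14
query mem[0x1e]=0x14, mem[0x11]=0x48, mem[0x0e]=0x2b, mem[0x0d]=0x8a, mem[0x1d]=0x07

MEM[0x1e,0x11,0x0e,0x0d,0x1d] = 14 48 2b 8a 07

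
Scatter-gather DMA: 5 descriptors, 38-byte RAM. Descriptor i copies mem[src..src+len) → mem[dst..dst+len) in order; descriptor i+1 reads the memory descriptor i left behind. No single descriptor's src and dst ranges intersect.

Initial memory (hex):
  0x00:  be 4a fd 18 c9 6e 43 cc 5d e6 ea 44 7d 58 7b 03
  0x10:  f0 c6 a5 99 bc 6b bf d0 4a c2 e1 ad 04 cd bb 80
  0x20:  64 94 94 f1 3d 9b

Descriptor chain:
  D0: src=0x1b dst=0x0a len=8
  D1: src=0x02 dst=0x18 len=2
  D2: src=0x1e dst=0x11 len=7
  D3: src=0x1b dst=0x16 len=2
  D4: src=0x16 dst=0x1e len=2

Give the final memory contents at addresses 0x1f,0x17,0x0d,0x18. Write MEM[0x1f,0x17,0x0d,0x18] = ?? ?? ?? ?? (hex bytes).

MEM[0x1f,0x17,0x0d,0x18] = 04 04 bb fd

  after D0: wrote 8B at 0x0a = ad04cdbb80649494
  after D1: wrote 2B at 0x18 = fd18
  after D2: wrote 7B at 0x11 = bb80649494f13d
  after D3: wrote 2B at 0x16 = ad04
  after D4: wrote 2B at 0x1e = ad04
query mem[0x1f]=0x04, mem[0x17]=0x04, mem[0x0d]=0xbb, mem[0x18]=0xfd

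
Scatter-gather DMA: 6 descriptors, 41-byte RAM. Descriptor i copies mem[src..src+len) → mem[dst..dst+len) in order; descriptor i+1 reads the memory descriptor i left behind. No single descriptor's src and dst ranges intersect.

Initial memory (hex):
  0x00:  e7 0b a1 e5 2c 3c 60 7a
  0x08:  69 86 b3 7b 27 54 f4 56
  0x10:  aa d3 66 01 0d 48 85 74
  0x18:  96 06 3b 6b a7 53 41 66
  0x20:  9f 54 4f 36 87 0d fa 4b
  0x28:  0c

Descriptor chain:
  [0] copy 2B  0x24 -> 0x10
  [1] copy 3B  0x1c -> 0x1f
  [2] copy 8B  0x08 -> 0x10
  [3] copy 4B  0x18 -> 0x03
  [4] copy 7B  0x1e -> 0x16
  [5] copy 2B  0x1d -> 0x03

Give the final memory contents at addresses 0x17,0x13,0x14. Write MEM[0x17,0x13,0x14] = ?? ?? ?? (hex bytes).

D0: mem[0x10..0x11] <- [87 0d]
D1: mem[0x1f..0x21] <- [a7 53 41]
D2: mem[0x10..0x17] <- [69 86 b3 7b 27 54 f4 56]
D3: mem[0x03..0x06] <- [96 06 3b 6b]
D4: mem[0x16..0x1c] <- [41 a7 53 41 4f 36 87]
D5: mem[0x03..0x04] <- [53 41]
query mem[0x17]=0xa7, mem[0x13]=0x7b, mem[0x14]=0x27

MEM[0x17,0x13,0x14] = a7 7b 27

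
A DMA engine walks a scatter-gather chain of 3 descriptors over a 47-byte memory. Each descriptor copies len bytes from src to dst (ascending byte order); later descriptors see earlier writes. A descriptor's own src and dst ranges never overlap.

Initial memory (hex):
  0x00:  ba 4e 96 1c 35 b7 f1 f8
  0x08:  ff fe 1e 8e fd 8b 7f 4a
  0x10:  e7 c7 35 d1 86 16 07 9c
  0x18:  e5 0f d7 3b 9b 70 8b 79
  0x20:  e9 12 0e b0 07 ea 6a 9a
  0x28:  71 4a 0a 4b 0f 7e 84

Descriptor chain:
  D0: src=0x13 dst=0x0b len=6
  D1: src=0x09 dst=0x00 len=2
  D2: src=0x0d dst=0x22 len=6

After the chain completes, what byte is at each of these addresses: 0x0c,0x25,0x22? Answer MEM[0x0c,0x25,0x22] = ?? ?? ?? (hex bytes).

  after D0: wrote 6B at 0x0b = d18616079ce5
  after D1: wrote 2B at 0x00 = fe1e
  after D2: wrote 6B at 0x22 = 16079ce5c735
query mem[0x0c]=0x86, mem[0x25]=0xe5, mem[0x22]=0x16

MEM[0x0c,0x25,0x22] = 86 e5 16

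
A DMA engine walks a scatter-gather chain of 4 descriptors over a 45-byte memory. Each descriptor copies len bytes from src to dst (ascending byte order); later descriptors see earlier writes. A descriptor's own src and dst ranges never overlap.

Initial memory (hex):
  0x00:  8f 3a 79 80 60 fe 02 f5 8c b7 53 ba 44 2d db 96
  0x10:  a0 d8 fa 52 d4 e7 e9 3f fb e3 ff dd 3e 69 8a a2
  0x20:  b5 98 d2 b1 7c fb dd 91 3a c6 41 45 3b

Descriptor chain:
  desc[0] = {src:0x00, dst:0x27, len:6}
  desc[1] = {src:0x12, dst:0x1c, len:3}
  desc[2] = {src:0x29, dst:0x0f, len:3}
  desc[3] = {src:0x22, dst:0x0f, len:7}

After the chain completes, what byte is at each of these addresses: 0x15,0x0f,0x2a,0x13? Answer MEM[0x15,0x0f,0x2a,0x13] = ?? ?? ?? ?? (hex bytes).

  after D0: wrote 6B at 0x27 = 8f3a798060fe
  after D1: wrote 3B at 0x1c = fa52d4
  after D2: wrote 3B at 0x0f = 798060
  after D3: wrote 7B at 0x0f = d2b17cfbdd8f3a
query mem[0x15]=0x3a, mem[0x0f]=0xd2, mem[0x2a]=0x80, mem[0x13]=0xdd

MEM[0x15,0x0f,0x2a,0x13] = 3a d2 80 dd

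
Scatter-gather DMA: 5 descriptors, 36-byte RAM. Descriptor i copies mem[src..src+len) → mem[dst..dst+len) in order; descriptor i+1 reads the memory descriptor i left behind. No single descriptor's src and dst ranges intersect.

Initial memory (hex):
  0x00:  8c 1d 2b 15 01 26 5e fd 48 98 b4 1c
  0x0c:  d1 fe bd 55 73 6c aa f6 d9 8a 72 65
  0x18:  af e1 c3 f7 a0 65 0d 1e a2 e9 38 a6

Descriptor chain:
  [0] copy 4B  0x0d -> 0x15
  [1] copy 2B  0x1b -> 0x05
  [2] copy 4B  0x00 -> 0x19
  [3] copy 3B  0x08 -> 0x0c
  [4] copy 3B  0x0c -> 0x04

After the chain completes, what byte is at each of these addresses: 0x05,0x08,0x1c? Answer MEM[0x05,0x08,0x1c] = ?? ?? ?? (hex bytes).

[0] 0x0d->0x15 len=4 : fe bd 55 73
[1] 0x1b->0x05 len=2 : f7 a0
[2] 0x00->0x19 len=4 : 8c 1d 2b 15
[3] 0x08->0x0c len=3 : 48 98 b4
[4] 0x0c->0x04 len=3 : 48 98 b4
query mem[0x05]=0x98, mem[0x08]=0x48, mem[0x1c]=0x15

MEM[0x05,0x08,0x1c] = 98 48 15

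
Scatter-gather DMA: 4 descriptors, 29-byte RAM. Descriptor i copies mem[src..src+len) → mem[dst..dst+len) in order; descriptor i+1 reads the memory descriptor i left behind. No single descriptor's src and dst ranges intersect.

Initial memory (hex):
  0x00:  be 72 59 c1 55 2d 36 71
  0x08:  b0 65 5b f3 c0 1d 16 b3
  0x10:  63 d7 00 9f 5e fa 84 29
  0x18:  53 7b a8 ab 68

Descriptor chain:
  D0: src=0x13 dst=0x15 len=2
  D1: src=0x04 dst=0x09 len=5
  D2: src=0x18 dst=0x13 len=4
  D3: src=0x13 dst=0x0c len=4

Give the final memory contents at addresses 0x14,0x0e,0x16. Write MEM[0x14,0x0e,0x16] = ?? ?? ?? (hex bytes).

D0: mem[0x15..0x16] <- [9f 5e]
D1: mem[0x09..0x0d] <- [55 2d 36 71 b0]
D2: mem[0x13..0x16] <- [53 7b a8 ab]
D3: mem[0x0c..0x0f] <- [53 7b a8 ab]
query mem[0x14]=0x7b, mem[0x0e]=0xa8, mem[0x16]=0xab

MEM[0x14,0x0e,0x16] = 7b a8 ab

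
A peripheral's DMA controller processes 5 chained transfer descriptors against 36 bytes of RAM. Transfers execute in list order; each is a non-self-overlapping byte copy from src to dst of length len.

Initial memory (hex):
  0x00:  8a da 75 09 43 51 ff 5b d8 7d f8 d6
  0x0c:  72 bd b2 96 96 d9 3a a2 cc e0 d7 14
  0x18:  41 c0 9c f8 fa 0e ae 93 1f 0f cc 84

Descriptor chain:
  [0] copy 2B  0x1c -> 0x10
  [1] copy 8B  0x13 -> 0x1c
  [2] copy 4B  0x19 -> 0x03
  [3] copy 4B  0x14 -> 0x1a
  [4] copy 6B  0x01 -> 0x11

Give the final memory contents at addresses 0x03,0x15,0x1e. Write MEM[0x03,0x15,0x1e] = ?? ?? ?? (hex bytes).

  after D0: wrote 2B at 0x10 = fa0e
  after D1: wrote 8B at 0x1c = a2cce0d71441c09c
  after D2: wrote 4B at 0x03 = c09cf8a2
  after D3: wrote 4B at 0x1a = cce0d714
  after D4: wrote 6B at 0x11 = da75c09cf8a2
query mem[0x03]=0xc0, mem[0x15]=0xf8, mem[0x1e]=0xe0

MEM[0x03,0x15,0x1e] = c0 f8 e0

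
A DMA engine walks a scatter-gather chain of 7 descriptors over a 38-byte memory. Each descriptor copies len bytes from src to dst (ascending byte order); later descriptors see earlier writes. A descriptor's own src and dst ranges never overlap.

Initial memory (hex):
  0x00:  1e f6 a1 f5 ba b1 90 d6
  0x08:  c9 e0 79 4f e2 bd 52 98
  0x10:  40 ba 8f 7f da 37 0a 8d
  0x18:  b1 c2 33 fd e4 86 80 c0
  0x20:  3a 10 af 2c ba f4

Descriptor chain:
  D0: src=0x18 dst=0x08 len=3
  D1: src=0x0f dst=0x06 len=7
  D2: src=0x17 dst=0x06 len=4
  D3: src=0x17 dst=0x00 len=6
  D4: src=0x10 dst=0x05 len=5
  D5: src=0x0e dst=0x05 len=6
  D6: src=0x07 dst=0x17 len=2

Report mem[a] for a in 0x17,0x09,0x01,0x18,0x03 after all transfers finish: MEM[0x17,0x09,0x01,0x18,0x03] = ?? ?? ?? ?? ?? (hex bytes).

#0 dst[0x08+3] := {0xb1,0xc2,0x33}
#1 dst[0x06+7] := {0x98,0x40,0xba,0x8f,0x7f,0xda,0x37}
#2 dst[0x06+4] := {0x8d,0xb1,0xc2,0x33}
#3 dst[0x00+6] := {0x8d,0xb1,0xc2,0x33,0xfd,0xe4}
#4 dst[0x05+5] := {0x40,0xba,0x8f,0x7f,0xda}
#5 dst[0x05+6] := {0x52,0x98,0x40,0xba,0x8f,0x7f}
#6 dst[0x17+2] := {0x40,0xba}
query mem[0x17]=0x40, mem[0x09]=0x8f, mem[0x01]=0xb1, mem[0x18]=0xba, mem[0x03]=0x33

MEM[0x17,0x09,0x01,0x18,0x03] = 40 8f b1 ba 33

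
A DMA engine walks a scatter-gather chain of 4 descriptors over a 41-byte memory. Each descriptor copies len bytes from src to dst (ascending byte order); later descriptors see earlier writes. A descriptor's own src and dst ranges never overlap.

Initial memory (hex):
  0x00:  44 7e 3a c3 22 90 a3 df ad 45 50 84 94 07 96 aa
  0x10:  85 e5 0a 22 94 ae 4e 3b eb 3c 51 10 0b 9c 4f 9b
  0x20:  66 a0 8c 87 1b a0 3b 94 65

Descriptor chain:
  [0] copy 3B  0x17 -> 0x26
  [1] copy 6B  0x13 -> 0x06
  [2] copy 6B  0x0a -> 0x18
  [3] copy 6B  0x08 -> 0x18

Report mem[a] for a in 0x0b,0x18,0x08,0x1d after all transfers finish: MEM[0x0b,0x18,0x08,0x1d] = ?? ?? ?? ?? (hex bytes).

MEM[0x0b,0x18,0x08,0x1d] = eb ae ae 07

D0: mem[0x26..0x28] <- [3b eb 3c]
D1: mem[0x06..0x0b] <- [22 94 ae 4e 3b eb]
D2: mem[0x18..0x1d] <- [3b eb 94 07 96 aa]
D3: mem[0x18..0x1d] <- [ae 4e 3b eb 94 07]
query mem[0x0b]=0xeb, mem[0x18]=0xae, mem[0x08]=0xae, mem[0x1d]=0x07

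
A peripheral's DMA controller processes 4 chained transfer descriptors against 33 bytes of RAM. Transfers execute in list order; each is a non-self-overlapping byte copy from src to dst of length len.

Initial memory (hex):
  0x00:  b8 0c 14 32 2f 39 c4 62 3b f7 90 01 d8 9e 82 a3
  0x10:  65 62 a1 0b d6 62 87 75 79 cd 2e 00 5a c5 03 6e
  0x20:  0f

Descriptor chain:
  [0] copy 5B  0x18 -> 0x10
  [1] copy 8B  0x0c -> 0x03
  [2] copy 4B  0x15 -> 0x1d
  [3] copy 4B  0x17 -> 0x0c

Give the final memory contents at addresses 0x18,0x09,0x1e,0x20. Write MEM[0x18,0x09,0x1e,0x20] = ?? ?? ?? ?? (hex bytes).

MEM[0x18,0x09,0x1e,0x20] = 79 2e 87 79

D0: mem[0x10..0x14] <- [79 cd 2e 00 5a]
D1: mem[0x03..0x0a] <- [d8 9e 82 a3 79 cd 2e 00]
D2: mem[0x1d..0x20] <- [62 87 75 79]
D3: mem[0x0c..0x0f] <- [75 79 cd 2e]
query mem[0x18]=0x79, mem[0x09]=0x2e, mem[0x1e]=0x87, mem[0x20]=0x79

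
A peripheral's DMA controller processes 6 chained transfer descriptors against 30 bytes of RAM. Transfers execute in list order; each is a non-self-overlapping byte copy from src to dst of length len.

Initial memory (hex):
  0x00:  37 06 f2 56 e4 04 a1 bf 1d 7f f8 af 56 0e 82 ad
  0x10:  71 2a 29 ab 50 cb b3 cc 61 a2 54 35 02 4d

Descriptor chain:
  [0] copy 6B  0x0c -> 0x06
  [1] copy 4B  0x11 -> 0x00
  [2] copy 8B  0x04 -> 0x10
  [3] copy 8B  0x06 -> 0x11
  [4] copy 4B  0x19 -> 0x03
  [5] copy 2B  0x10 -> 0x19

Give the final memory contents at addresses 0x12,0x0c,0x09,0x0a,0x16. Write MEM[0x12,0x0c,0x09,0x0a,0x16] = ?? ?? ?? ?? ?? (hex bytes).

D0: mem[0x06..0x0b] <- [56 0e 82 ad 71 2a]
D1: mem[0x00..0x03] <- [2a 29 ab 50]
D2: mem[0x10..0x17] <- [e4 04 56 0e 82 ad 71 2a]
D3: mem[0x11..0x18] <- [56 0e 82 ad 71 2a 56 0e]
D4: mem[0x03..0x06] <- [a2 54 35 02]
D5: mem[0x19..0x1a] <- [e4 56]
query mem[0x12]=0x0e, mem[0x0c]=0x56, mem[0x09]=0xad, mem[0x0a]=0x71, mem[0x16]=0x2a

MEM[0x12,0x0c,0x09,0x0a,0x16] = 0e 56 ad 71 2a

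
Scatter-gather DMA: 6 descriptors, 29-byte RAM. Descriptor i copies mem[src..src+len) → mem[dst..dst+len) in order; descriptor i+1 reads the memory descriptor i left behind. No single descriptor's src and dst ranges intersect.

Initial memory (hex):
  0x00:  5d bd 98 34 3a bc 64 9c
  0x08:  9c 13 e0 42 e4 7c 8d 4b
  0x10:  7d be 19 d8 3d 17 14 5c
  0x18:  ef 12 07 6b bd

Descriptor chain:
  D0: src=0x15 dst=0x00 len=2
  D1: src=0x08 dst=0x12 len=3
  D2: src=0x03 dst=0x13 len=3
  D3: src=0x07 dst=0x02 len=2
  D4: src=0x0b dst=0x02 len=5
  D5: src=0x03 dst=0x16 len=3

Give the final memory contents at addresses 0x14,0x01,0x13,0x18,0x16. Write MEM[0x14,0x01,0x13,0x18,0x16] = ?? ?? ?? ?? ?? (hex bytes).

MEM[0x14,0x01,0x13,0x18,0x16] = 3a 14 34 8d e4

[0] 0x15->0x00 len=2 : 17 14
[1] 0x08->0x12 len=3 : 9c 13 e0
[2] 0x03->0x13 len=3 : 34 3a bc
[3] 0x07->0x02 len=2 : 9c 9c
[4] 0x0b->0x02 len=5 : 42 e4 7c 8d 4b
[5] 0x03->0x16 len=3 : e4 7c 8d
query mem[0x14]=0x3a, mem[0x01]=0x14, mem[0x13]=0x34, mem[0x18]=0x8d, mem[0x16]=0xe4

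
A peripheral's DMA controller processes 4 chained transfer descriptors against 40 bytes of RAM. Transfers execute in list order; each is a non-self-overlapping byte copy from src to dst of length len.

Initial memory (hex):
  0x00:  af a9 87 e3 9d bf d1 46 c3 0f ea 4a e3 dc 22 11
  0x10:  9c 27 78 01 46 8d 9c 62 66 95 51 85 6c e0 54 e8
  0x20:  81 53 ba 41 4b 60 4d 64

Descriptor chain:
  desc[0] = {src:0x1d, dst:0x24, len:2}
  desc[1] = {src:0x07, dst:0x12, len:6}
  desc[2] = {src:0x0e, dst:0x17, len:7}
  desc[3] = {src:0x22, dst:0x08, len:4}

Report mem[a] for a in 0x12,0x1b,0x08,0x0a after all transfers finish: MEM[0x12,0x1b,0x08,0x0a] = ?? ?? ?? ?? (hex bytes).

D0: mem[0x24..0x25] <- [e0 54]
D1: mem[0x12..0x17] <- [46 c3 0f ea 4a e3]
D2: mem[0x17..0x1d] <- [22 11 9c 27 46 c3 0f]
D3: mem[0x08..0x0b] <- [ba 41 e0 54]
query mem[0x12]=0x46, mem[0x1b]=0x46, mem[0x08]=0xba, mem[0x0a]=0xe0

MEM[0x12,0x1b,0x08,0x0a] = 46 46 ba e0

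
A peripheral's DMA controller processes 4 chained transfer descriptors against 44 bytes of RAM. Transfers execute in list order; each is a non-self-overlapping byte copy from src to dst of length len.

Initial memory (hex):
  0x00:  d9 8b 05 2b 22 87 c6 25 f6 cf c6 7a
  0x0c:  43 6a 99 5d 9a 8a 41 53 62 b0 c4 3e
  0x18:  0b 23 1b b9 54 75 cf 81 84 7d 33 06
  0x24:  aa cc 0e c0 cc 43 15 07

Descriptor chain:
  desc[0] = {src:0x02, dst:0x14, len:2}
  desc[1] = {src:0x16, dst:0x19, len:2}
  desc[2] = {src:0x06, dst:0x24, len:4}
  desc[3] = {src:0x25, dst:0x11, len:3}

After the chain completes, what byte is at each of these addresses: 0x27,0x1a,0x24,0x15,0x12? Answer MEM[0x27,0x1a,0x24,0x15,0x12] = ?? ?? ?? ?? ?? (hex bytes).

MEM[0x27,0x1a,0x24,0x15,0x12] = cf 3e c6 2b f6

#0 dst[0x14+2] := {0x05,0x2b}
#1 dst[0x19+2] := {0xc4,0x3e}
#2 dst[0x24+4] := {0xc6,0x25,0xf6,0xcf}
#3 dst[0x11+3] := {0x25,0xf6,0xcf}
query mem[0x27]=0xcf, mem[0x1a]=0x3e, mem[0x24]=0xc6, mem[0x15]=0x2b, mem[0x12]=0xf6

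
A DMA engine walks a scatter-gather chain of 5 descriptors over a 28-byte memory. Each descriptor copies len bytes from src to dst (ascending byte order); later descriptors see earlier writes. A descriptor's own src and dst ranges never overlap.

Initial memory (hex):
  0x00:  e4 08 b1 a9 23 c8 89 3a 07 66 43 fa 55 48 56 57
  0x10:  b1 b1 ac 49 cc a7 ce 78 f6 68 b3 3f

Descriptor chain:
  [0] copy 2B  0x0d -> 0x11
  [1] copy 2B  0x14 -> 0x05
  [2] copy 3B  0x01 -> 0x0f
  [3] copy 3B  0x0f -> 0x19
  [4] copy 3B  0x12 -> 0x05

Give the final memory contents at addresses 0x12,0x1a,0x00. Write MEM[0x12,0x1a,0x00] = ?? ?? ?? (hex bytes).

MEM[0x12,0x1a,0x00] = 56 b1 e4

D0: mem[0x11..0x12] <- [48 56]
D1: mem[0x05..0x06] <- [cc a7]
D2: mem[0x0f..0x11] <- [08 b1 a9]
D3: mem[0x19..0x1b] <- [08 b1 a9]
D4: mem[0x05..0x07] <- [56 49 cc]
query mem[0x12]=0x56, mem[0x1a]=0xb1, mem[0x00]=0xe4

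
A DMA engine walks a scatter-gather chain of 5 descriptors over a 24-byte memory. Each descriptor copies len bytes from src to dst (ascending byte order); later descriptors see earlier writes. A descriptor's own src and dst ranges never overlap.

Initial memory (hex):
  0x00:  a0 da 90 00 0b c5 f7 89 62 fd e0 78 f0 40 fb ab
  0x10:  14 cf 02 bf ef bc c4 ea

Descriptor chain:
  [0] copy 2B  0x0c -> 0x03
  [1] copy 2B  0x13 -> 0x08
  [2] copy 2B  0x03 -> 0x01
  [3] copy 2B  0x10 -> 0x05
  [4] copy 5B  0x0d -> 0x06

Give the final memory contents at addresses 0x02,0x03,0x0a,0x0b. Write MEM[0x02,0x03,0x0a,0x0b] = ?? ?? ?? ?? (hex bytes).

[0] 0x0c->0x03 len=2 : f0 40
[1] 0x13->0x08 len=2 : bf ef
[2] 0x03->0x01 len=2 : f0 40
[3] 0x10->0x05 len=2 : 14 cf
[4] 0x0d->0x06 len=5 : 40 fb ab 14 cf
query mem[0x02]=0x40, mem[0x03]=0xf0, mem[0x0a]=0xcf, mem[0x0b]=0x78

MEM[0x02,0x03,0x0a,0x0b] = 40 f0 cf 78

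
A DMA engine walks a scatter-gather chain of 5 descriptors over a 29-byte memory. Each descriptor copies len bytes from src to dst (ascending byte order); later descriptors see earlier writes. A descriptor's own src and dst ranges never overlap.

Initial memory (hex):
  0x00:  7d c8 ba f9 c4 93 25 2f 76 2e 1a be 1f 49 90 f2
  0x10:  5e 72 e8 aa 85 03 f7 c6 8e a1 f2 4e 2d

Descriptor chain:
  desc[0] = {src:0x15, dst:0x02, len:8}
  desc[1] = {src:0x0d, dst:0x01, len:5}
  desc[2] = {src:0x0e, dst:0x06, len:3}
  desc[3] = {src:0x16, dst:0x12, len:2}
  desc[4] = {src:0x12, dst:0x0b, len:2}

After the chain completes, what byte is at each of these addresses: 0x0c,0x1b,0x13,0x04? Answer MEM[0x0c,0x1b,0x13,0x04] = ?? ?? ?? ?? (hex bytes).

MEM[0x0c,0x1b,0x13,0x04] = c6 4e c6 5e

#0 dst[0x02+8] := {0x03,0xf7,0xc6,0x8e,0xa1,0xf2,0x4e,0x2d}
#1 dst[0x01+5] := {0x49,0x90,0xf2,0x5e,0x72}
#2 dst[0x06+3] := {0x90,0xf2,0x5e}
#3 dst[0x12+2] := {0xf7,0xc6}
#4 dst[0x0b+2] := {0xf7,0xc6}
query mem[0x0c]=0xc6, mem[0x1b]=0x4e, mem[0x13]=0xc6, mem[0x04]=0x5e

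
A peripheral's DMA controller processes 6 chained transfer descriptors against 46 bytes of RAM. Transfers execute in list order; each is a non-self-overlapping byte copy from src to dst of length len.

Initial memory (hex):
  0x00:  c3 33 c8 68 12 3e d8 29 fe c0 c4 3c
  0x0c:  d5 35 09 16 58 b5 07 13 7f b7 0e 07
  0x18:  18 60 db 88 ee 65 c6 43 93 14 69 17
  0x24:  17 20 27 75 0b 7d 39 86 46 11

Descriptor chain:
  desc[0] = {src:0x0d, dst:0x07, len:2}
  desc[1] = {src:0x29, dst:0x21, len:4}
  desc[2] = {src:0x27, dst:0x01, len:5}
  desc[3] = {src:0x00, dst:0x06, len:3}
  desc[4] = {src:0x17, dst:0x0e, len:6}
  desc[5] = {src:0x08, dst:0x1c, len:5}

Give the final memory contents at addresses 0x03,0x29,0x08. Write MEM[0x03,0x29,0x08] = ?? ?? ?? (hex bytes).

D0: mem[0x07..0x08] <- [35 09]
D1: mem[0x21..0x24] <- [7d 39 86 46]
D2: mem[0x01..0x05] <- [75 0b 7d 39 86]
D3: mem[0x06..0x08] <- [c3 75 0b]
D4: mem[0x0e..0x13] <- [07 18 60 db 88 ee]
D5: mem[0x1c..0x20] <- [0b c0 c4 3c d5]
query mem[0x03]=0x7d, mem[0x29]=0x7d, mem[0x08]=0x0b

MEM[0x03,0x29,0x08] = 7d 7d 0b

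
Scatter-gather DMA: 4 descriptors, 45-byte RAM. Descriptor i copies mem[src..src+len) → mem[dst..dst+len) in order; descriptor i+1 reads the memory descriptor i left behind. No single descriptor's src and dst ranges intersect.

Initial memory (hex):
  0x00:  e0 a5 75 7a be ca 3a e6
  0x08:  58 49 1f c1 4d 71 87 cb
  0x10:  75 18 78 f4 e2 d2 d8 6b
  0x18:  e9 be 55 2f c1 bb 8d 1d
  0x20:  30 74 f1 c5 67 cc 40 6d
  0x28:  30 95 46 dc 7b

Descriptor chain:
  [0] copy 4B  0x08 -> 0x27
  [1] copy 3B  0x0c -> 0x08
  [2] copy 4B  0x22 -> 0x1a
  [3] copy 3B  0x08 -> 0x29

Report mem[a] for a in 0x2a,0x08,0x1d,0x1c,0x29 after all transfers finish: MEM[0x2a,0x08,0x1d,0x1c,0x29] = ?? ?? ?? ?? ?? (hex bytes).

MEM[0x2a,0x08,0x1d,0x1c,0x29] = 71 4d cc 67 4d

D0: mem[0x27..0x2a] <- [58 49 1f c1]
D1: mem[0x08..0x0a] <- [4d 71 87]
D2: mem[0x1a..0x1d] <- [f1 c5 67 cc]
D3: mem[0x29..0x2b] <- [4d 71 87]
query mem[0x2a]=0x71, mem[0x08]=0x4d, mem[0x1d]=0xcc, mem[0x1c]=0x67, mem[0x29]=0x4d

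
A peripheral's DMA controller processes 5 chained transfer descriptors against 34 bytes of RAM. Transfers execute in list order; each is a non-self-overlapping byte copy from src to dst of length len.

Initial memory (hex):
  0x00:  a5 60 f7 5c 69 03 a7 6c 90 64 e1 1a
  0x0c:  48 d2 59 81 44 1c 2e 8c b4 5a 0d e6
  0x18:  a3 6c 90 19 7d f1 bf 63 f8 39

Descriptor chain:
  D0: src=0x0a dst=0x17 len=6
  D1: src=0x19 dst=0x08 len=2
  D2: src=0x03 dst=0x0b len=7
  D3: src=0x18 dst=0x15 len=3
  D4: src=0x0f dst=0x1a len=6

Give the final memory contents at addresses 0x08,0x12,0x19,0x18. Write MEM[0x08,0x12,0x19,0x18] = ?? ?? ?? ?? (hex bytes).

  after D0: wrote 6B at 0x17 = e11a48d25981
  after D1: wrote 2B at 0x08 = 48d2
  after D2: wrote 7B at 0x0b = 5c6903a76c48d2
  after D3: wrote 3B at 0x15 = 1a48d2
  after D4: wrote 6B at 0x1a = 6c48d22e8cb4
query mem[0x08]=0x48, mem[0x12]=0x2e, mem[0x19]=0x48, mem[0x18]=0x1a

MEM[0x08,0x12,0x19,0x18] = 48 2e 48 1a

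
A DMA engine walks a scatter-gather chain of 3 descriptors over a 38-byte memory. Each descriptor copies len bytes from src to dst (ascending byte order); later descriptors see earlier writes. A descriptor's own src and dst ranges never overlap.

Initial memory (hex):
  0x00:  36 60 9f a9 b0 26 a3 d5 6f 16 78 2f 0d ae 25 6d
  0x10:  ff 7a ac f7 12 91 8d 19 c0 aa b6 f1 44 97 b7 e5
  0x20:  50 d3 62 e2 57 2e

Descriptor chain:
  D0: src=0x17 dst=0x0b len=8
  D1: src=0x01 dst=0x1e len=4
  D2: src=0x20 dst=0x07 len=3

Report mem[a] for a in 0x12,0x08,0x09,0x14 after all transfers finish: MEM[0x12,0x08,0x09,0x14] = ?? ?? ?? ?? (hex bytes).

  after D0: wrote 8B at 0x0b = 19c0aab6f14497b7
  after D1: wrote 4B at 0x1e = 609fa9b0
  after D2: wrote 3B at 0x07 = a9b062
query mem[0x12]=0xb7, mem[0x08]=0xb0, mem[0x09]=0x62, mem[0x14]=0x12

MEM[0x12,0x08,0x09,0x14] = b7 b0 62 12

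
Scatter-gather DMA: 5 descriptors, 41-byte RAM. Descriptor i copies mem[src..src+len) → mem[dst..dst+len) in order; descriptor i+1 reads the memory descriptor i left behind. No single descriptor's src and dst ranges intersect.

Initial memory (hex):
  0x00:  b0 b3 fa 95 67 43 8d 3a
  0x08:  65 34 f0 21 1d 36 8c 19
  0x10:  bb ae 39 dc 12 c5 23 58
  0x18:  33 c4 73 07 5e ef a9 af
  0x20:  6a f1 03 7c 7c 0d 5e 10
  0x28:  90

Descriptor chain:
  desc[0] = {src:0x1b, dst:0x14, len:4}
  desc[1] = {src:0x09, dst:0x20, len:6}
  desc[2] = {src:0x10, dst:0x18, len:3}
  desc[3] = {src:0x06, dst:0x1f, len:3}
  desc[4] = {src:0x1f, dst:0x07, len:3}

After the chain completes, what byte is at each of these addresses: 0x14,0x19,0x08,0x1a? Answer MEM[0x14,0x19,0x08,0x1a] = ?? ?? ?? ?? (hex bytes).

MEM[0x14,0x19,0x08,0x1a] = 07 ae 3a 39

[0] 0x1b->0x14 len=4 : 07 5e ef a9
[1] 0x09->0x20 len=6 : 34 f0 21 1d 36 8c
[2] 0x10->0x18 len=3 : bb ae 39
[3] 0x06->0x1f len=3 : 8d 3a 65
[4] 0x1f->0x07 len=3 : 8d 3a 65
query mem[0x14]=0x07, mem[0x19]=0xae, mem[0x08]=0x3a, mem[0x1a]=0x39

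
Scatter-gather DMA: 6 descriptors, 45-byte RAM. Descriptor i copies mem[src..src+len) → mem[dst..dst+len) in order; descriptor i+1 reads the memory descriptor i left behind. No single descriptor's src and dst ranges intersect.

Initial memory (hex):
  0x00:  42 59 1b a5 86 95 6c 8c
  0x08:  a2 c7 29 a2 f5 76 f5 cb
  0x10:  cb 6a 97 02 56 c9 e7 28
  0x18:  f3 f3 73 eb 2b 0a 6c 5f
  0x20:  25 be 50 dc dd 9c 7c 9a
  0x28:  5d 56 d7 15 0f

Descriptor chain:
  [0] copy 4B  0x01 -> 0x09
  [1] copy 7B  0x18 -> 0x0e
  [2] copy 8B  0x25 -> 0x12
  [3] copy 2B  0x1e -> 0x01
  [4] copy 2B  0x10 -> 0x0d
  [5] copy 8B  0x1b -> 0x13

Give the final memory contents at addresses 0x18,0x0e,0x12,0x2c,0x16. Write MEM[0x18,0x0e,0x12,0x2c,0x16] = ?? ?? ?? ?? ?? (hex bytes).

  after D0: wrote 4B at 0x09 = 591ba586
  after D1: wrote 7B at 0x0e = f3f373eb2b0a6c
  after D2: wrote 8B at 0x12 = 9c7c9a5d56d7150f
  after D3: wrote 2B at 0x01 = 6c5f
  after D4: wrote 2B at 0x0d = 73eb
  after D5: wrote 8B at 0x13 = eb2b0a6c5f25be50
query mem[0x18]=0x25, mem[0x0e]=0xeb, mem[0x12]=0x9c, mem[0x2c]=0x0f, mem[0x16]=0x6c

MEM[0x18,0x0e,0x12,0x2c,0x16] = 25 eb 9c 0f 6c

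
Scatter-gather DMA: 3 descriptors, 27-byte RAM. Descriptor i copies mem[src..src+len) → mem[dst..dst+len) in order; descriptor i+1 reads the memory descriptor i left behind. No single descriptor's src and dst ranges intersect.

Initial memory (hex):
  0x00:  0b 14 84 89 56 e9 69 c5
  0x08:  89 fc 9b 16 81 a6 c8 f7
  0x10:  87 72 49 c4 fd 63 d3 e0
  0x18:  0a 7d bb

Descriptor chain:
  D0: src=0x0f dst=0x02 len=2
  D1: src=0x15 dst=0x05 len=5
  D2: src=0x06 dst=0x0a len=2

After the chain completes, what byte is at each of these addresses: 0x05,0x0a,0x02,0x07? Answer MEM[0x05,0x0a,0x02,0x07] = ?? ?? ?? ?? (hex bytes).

MEM[0x05,0x0a,0x02,0x07] = 63 d3 f7 e0

#0 dst[0x02+2] := {0xf7,0x87}
#1 dst[0x05+5] := {0x63,0xd3,0xe0,0x0a,0x7d}
#2 dst[0x0a+2] := {0xd3,0xe0}
query mem[0x05]=0x63, mem[0x0a]=0xd3, mem[0x02]=0xf7, mem[0x07]=0xe0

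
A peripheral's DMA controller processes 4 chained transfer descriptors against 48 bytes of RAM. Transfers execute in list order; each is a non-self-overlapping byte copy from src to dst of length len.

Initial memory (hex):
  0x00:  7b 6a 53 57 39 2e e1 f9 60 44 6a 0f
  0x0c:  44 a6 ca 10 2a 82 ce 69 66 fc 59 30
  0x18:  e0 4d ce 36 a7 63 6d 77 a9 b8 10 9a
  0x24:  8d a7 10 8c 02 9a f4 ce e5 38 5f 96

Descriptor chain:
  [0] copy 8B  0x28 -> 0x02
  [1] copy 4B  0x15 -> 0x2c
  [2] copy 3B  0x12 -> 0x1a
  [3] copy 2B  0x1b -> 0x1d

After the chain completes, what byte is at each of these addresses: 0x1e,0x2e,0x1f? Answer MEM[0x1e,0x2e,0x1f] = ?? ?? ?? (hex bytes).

#0 dst[0x02+8] := {0x02,0x9a,0xf4,0xce,0xe5,0x38,0x5f,0x96}
#1 dst[0x2c+4] := {0xfc,0x59,0x30,0xe0}
#2 dst[0x1a+3] := {0xce,0x69,0x66}
#3 dst[0x1d+2] := {0x69,0x66}
query mem[0x1e]=0x66, mem[0x2e]=0x30, mem[0x1f]=0x77

MEM[0x1e,0x2e,0x1f] = 66 30 77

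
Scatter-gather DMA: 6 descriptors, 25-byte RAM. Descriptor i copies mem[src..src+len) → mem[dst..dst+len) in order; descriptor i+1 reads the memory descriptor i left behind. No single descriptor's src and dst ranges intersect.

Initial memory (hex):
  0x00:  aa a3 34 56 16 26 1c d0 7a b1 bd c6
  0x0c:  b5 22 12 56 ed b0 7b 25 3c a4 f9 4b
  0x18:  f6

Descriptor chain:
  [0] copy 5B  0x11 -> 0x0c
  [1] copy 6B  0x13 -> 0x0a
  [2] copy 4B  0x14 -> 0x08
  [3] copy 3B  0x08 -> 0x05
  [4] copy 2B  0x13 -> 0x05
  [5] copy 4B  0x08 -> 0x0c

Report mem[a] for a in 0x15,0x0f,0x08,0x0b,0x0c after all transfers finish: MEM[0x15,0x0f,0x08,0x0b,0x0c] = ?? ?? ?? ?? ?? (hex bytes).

  after D0: wrote 5B at 0x0c = b07b253ca4
  after D1: wrote 6B at 0x0a = 253ca4f94bf6
  after D2: wrote 4B at 0x08 = 3ca4f94b
  after D3: wrote 3B at 0x05 = 3ca4f9
  after D4: wrote 2B at 0x05 = 253c
  after D5: wrote 4B at 0x0c = 3ca4f94b
query mem[0x15]=0xa4, mem[0x0f]=0x4b, mem[0x08]=0x3c, mem[0x0b]=0x4b, mem[0x0c]=0x3c

MEM[0x15,0x0f,0x08,0x0b,0x0c] = a4 4b 3c 4b 3c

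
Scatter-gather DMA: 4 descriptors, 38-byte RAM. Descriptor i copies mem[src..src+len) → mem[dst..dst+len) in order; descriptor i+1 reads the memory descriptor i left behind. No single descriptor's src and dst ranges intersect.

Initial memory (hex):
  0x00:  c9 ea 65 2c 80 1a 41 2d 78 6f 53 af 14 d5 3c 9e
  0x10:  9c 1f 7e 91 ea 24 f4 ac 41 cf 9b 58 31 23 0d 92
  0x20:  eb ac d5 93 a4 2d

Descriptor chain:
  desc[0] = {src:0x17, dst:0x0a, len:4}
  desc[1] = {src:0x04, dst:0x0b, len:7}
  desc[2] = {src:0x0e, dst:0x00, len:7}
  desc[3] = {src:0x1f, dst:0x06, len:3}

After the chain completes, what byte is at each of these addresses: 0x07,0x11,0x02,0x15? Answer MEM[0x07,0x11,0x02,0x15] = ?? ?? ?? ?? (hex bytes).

MEM[0x07,0x11,0x02,0x15] = eb ac 6f 24

#0 dst[0x0a+4] := {0xac,0x41,0xcf,0x9b}
#1 dst[0x0b+7] := {0x80,0x1a,0x41,0x2d,0x78,0x6f,0xac}
#2 dst[0x00+7] := {0x2d,0x78,0x6f,0xac,0x7e,0x91,0xea}
#3 dst[0x06+3] := {0x92,0xeb,0xac}
query mem[0x07]=0xeb, mem[0x11]=0xac, mem[0x02]=0x6f, mem[0x15]=0x24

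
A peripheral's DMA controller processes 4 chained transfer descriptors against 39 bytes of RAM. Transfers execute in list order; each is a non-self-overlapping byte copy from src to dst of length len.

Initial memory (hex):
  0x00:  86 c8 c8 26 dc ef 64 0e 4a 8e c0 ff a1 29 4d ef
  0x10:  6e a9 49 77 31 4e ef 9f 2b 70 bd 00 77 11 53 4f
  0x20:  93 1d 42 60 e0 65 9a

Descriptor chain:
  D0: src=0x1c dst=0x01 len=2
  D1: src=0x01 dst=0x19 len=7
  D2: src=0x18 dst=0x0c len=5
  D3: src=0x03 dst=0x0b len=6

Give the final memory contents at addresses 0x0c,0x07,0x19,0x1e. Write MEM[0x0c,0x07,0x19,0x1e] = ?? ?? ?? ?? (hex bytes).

D0: mem[0x01..0x02] <- [77 11]
D1: mem[0x19..0x1f] <- [77 11 26 dc ef 64 0e]
D2: mem[0x0c..0x10] <- [2b 77 11 26 dc]
D3: mem[0x0b..0x10] <- [26 dc ef 64 0e 4a]
query mem[0x0c]=0xdc, mem[0x07]=0x0e, mem[0x19]=0x77, mem[0x1e]=0x64

MEM[0x0c,0x07,0x19,0x1e] = dc 0e 77 64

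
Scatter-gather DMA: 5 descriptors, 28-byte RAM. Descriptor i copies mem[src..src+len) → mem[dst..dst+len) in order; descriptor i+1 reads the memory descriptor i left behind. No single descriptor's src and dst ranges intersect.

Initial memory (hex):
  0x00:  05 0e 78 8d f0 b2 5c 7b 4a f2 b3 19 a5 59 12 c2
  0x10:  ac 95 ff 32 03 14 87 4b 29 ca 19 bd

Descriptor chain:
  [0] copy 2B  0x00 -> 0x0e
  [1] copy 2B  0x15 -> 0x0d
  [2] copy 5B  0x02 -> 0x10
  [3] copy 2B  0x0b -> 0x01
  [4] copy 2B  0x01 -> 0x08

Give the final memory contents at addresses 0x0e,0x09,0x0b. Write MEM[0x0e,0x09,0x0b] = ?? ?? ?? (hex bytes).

[0] 0x00->0x0e len=2 : 05 0e
[1] 0x15->0x0d len=2 : 14 87
[2] 0x02->0x10 len=5 : 78 8d f0 b2 5c
[3] 0x0b->0x01 len=2 : 19 a5
[4] 0x01->0x08 len=2 : 19 a5
query mem[0x0e]=0x87, mem[0x09]=0xa5, mem[0x0b]=0x19

MEM[0x0e,0x09,0x0b] = 87 a5 19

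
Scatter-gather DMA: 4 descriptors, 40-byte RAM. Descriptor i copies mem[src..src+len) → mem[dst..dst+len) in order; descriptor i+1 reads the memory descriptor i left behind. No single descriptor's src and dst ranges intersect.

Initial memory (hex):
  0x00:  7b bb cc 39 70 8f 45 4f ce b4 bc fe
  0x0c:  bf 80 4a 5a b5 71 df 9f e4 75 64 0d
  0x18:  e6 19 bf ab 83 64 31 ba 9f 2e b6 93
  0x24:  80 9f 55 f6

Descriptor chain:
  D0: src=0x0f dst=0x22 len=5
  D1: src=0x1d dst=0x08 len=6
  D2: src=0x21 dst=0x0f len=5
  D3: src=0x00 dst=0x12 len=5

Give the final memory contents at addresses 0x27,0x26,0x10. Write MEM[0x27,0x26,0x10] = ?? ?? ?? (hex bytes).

  after D0: wrote 5B at 0x22 = 5ab571df9f
  after D1: wrote 6B at 0x08 = 6431ba9f2e5a
  after D2: wrote 5B at 0x0f = 2e5ab571df
  after D3: wrote 5B at 0x12 = 7bbbcc3970
query mem[0x27]=0xf6, mem[0x26]=0x9f, mem[0x10]=0x5a

MEM[0x27,0x26,0x10] = f6 9f 5a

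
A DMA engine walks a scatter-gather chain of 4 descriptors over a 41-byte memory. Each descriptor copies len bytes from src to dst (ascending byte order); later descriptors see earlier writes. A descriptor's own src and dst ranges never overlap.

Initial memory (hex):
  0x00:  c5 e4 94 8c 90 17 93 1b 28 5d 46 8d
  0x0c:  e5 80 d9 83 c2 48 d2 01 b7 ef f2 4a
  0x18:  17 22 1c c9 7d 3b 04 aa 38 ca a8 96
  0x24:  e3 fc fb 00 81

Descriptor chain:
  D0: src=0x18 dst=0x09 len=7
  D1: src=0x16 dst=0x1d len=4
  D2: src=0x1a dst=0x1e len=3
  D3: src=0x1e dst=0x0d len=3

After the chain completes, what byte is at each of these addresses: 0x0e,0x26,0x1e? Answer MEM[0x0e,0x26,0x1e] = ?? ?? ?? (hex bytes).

MEM[0x0e,0x26,0x1e] = c9 fb 1c

  after D0: wrote 7B at 0x09 = 17221cc97d3b04
  after D1: wrote 4B at 0x1d = f24a1722
  after D2: wrote 3B at 0x1e = 1cc97d
  after D3: wrote 3B at 0x0d = 1cc97d
query mem[0x0e]=0xc9, mem[0x26]=0xfb, mem[0x1e]=0x1c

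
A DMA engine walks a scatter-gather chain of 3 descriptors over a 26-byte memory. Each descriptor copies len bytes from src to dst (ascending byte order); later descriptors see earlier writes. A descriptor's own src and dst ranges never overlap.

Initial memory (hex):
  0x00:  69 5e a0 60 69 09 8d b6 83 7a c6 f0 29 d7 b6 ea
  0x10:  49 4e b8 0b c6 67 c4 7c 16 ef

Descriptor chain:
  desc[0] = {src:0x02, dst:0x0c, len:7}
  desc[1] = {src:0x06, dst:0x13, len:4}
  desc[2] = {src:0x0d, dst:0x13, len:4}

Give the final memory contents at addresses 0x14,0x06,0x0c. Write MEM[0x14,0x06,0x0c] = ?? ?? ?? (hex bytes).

MEM[0x14,0x06,0x0c] = 69 8d a0

  after D0: wrote 7B at 0x0c = a06069098db683
  after D1: wrote 4B at 0x13 = 8db6837a
  after D2: wrote 4B at 0x13 = 6069098d
query mem[0x14]=0x69, mem[0x06]=0x8d, mem[0x0c]=0xa0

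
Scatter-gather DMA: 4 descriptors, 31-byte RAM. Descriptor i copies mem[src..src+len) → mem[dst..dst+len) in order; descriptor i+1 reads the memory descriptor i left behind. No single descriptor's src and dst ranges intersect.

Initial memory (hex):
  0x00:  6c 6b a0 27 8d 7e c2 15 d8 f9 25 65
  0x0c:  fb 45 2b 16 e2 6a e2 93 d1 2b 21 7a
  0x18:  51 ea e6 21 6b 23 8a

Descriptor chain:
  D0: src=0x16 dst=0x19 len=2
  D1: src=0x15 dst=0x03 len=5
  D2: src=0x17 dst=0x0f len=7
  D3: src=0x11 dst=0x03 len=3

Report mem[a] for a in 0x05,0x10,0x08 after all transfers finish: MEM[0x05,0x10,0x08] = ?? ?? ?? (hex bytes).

D0: mem[0x19..0x1a] <- [21 7a]
D1: mem[0x03..0x07] <- [2b 21 7a 51 21]
D2: mem[0x0f..0x15] <- [7a 51 21 7a 21 6b 23]
D3: mem[0x03..0x05] <- [21 7a 21]
query mem[0x05]=0x21, mem[0x10]=0x51, mem[0x08]=0xd8

MEM[0x05,0x10,0x08] = 21 51 d8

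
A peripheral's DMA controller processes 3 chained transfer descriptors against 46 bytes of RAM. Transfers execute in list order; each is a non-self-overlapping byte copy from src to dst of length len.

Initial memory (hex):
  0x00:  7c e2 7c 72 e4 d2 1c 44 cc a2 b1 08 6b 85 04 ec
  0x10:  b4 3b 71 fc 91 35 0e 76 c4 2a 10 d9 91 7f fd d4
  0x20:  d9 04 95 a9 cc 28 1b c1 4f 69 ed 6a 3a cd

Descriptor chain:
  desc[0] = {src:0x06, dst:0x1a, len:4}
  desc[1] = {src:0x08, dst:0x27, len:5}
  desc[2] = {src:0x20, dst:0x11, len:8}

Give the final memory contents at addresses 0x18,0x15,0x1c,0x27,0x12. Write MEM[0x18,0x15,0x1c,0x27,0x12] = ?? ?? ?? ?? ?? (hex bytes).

[0] 0x06->0x1a len=4 : 1c 44 cc a2
[1] 0x08->0x27 len=5 : cc a2 b1 08 6b
[2] 0x20->0x11 len=8 : d9 04 95 a9 cc 28 1b cc
query mem[0x18]=0xcc, mem[0x15]=0xcc, mem[0x1c]=0xcc, mem[0x27]=0xcc, mem[0x12]=0x04

MEM[0x18,0x15,0x1c,0x27,0x12] = cc cc cc cc 04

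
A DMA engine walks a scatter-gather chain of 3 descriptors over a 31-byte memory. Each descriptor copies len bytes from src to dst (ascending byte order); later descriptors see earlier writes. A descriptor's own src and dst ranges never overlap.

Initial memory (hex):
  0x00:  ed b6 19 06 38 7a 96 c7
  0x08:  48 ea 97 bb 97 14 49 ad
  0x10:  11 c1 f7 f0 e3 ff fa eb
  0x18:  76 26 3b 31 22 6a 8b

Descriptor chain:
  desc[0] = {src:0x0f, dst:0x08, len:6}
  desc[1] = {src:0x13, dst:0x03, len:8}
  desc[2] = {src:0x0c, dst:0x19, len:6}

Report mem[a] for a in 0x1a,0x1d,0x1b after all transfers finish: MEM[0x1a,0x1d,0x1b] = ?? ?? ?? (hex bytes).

MEM[0x1a,0x1d,0x1b] = e3 11 49

  after D0: wrote 6B at 0x08 = ad11c1f7f0e3
  after D1: wrote 8B at 0x03 = f0e3fffaeb76263b
  after D2: wrote 6B at 0x19 = f0e349ad11c1
query mem[0x1a]=0xe3, mem[0x1d]=0x11, mem[0x1b]=0x49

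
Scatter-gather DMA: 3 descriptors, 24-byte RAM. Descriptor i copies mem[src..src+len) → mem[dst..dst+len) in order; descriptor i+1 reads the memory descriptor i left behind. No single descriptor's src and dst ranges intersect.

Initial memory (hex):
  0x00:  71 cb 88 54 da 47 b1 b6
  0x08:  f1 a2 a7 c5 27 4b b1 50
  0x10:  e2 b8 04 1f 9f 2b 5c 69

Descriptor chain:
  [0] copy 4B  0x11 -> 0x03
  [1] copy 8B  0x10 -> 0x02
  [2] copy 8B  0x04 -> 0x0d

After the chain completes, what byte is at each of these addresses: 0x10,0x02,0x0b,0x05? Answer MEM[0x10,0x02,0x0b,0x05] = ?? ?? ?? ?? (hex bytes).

MEM[0x10,0x02,0x0b,0x05] = 2b e2 c5 1f

#0 dst[0x03+4] := {0xb8,0x04,0x1f,0x9f}
#1 dst[0x02+8] := {0xe2,0xb8,0x04,0x1f,0x9f,0x2b,0x5c,0x69}
#2 dst[0x0d+8] := {0x04,0x1f,0x9f,0x2b,0x5c,0x69,0xa7,0xc5}
query mem[0x10]=0x2b, mem[0x02]=0xe2, mem[0x0b]=0xc5, mem[0x05]=0x1f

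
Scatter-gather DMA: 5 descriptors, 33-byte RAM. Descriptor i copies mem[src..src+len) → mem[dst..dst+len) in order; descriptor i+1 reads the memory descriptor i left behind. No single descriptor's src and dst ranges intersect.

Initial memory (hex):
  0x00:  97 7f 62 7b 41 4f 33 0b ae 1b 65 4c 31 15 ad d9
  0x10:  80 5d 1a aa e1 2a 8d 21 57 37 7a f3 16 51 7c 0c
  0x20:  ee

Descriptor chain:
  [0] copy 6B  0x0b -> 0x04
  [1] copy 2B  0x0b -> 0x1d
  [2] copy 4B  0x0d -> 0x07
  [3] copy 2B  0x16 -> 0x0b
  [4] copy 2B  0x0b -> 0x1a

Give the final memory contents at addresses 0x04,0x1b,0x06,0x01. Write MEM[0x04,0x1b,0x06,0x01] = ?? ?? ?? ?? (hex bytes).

MEM[0x04,0x1b,0x06,0x01] = 4c 21 15 7f

D0: mem[0x04..0x09] <- [4c 31 15 ad d9 80]
D1: mem[0x1d..0x1e] <- [4c 31]
D2: mem[0x07..0x0a] <- [15 ad d9 80]
D3: mem[0x0b..0x0c] <- [8d 21]
D4: mem[0x1a..0x1b] <- [8d 21]
query mem[0x04]=0x4c, mem[0x1b]=0x21, mem[0x06]=0x15, mem[0x01]=0x7f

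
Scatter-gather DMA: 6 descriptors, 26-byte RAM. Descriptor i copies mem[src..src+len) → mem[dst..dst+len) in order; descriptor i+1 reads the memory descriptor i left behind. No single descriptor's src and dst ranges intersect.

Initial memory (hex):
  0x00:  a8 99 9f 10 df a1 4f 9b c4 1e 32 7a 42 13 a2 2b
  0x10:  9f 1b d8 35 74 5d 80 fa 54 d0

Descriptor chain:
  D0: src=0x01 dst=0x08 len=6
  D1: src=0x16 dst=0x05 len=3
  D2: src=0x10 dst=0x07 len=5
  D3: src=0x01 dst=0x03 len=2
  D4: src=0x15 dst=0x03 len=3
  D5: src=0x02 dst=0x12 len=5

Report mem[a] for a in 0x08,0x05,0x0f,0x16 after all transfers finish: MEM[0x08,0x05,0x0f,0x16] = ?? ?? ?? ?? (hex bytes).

MEM[0x08,0x05,0x0f,0x16] = 1b fa 2b fa

[0] 0x01->0x08 len=6 : 99 9f 10 df a1 4f
[1] 0x16->0x05 len=3 : 80 fa 54
[2] 0x10->0x07 len=5 : 9f 1b d8 35 74
[3] 0x01->0x03 len=2 : 99 9f
[4] 0x15->0x03 len=3 : 5d 80 fa
[5] 0x02->0x12 len=5 : 9f 5d 80 fa fa
query mem[0x08]=0x1b, mem[0x05]=0xfa, mem[0x0f]=0x2b, mem[0x16]=0xfa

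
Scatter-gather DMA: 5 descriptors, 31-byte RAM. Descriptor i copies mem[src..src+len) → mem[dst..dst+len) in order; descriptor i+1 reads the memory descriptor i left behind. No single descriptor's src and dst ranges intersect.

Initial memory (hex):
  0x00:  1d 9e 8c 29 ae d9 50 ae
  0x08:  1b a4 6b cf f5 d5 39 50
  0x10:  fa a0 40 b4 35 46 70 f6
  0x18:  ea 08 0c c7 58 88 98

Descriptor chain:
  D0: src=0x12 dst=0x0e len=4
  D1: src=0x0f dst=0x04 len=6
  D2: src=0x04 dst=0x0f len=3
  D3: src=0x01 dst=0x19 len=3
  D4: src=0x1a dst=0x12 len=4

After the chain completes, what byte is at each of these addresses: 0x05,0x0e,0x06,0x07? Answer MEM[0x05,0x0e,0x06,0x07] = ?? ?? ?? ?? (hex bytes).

  after D0: wrote 4B at 0x0e = 40b43546
  after D1: wrote 6B at 0x04 = b4354640b435
  after D2: wrote 3B at 0x0f = b43546
  after D3: wrote 3B at 0x19 = 9e8c29
  after D4: wrote 4B at 0x12 = 8c295888
query mem[0x05]=0x35, mem[0x0e]=0x40, mem[0x06]=0x46, mem[0x07]=0x40

MEM[0x05,0x0e,0x06,0x07] = 35 40 46 40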